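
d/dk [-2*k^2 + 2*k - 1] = 2 - 4*k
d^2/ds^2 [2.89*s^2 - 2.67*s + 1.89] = 5.78000000000000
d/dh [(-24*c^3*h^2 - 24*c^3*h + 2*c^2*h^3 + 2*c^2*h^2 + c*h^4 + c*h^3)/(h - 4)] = c*(-24*c^2*h^2 + 192*c^2*h + 96*c^2 + 4*c*h^3 - 22*c*h^2 - 16*c*h + 3*h^4 - 14*h^3 - 12*h^2)/(h^2 - 8*h + 16)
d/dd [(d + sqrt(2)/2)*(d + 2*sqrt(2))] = 2*d + 5*sqrt(2)/2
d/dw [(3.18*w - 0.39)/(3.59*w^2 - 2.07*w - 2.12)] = (-11.4162*w^2 + 2.8002*w - 7.5489)/(12.8881*w^4 - 14.8626*w^3 - 10.9367*w^2 + 8.7768*w + 4.4944)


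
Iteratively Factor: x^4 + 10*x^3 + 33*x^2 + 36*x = (x + 3)*(x^3 + 7*x^2 + 12*x) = (x + 3)^2*(x^2 + 4*x) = x*(x + 3)^2*(x + 4)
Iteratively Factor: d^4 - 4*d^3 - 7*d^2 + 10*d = (d)*(d^3 - 4*d^2 - 7*d + 10) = d*(d - 1)*(d^2 - 3*d - 10) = d*(d - 5)*(d - 1)*(d + 2)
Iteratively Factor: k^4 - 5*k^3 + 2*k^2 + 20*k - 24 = (k - 2)*(k^3 - 3*k^2 - 4*k + 12) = (k - 2)*(k + 2)*(k^2 - 5*k + 6) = (k - 2)^2*(k + 2)*(k - 3)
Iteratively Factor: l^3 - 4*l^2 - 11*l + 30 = (l - 2)*(l^2 - 2*l - 15) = (l - 2)*(l + 3)*(l - 5)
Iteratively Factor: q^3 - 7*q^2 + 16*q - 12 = (q - 2)*(q^2 - 5*q + 6) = (q - 2)^2*(q - 3)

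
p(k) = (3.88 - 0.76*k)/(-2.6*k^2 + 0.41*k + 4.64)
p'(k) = (3.88 - 0.76*k)*(5.2*k - 0.41)/(-2.6*k^2 + 0.41*k + 4.64)^2 - 0.76/(-2.6*k^2 + 0.41*k + 4.64)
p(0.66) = 0.89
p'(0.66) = 0.51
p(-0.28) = 0.95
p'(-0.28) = -0.58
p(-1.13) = 5.53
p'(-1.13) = -41.47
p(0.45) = 0.82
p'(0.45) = 0.19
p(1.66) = -1.42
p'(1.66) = 6.74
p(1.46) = -9.13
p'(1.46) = 218.43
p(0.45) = 0.82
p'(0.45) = 0.19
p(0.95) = 1.18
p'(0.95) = 1.70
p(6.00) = 0.01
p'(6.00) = 0.01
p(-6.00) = -0.09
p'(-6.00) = -0.02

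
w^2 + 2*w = w*(w + 2)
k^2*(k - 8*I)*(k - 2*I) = k^4 - 10*I*k^3 - 16*k^2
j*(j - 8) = j^2 - 8*j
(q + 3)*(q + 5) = q^2 + 8*q + 15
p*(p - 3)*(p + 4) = p^3 + p^2 - 12*p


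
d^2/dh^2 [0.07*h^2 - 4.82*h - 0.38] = 0.140000000000000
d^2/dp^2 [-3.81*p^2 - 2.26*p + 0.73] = -7.62000000000000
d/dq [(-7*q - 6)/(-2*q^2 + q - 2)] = (14*q^2 - 7*q - (4*q - 1)*(7*q + 6) + 14)/(2*q^2 - q + 2)^2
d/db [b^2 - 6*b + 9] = 2*b - 6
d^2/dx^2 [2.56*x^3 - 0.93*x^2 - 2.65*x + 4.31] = 15.36*x - 1.86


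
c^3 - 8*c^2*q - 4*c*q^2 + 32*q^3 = (c - 8*q)*(c - 2*q)*(c + 2*q)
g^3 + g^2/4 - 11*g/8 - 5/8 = (g - 5/4)*(g + 1/2)*(g + 1)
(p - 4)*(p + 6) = p^2 + 2*p - 24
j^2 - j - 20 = (j - 5)*(j + 4)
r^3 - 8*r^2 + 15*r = r*(r - 5)*(r - 3)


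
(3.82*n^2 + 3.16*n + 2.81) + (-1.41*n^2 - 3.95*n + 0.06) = 2.41*n^2 - 0.79*n + 2.87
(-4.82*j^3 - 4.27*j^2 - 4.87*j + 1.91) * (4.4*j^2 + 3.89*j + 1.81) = -21.208*j^5 - 37.5378*j^4 - 46.7625*j^3 - 18.269*j^2 - 1.3848*j + 3.4571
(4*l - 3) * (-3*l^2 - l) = -12*l^3 + 5*l^2 + 3*l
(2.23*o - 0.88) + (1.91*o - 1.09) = 4.14*o - 1.97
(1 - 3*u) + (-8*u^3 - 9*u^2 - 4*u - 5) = -8*u^3 - 9*u^2 - 7*u - 4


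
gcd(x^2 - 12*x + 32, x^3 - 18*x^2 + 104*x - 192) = x^2 - 12*x + 32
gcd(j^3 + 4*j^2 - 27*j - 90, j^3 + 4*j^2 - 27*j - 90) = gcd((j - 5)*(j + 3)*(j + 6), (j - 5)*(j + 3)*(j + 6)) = j^3 + 4*j^2 - 27*j - 90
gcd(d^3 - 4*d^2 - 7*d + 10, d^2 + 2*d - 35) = d - 5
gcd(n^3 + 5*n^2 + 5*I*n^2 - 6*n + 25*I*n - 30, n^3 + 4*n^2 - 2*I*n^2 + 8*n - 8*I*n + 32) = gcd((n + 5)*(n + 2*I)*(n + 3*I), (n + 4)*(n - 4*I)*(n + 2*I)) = n + 2*I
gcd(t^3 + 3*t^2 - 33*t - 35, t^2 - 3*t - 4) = t + 1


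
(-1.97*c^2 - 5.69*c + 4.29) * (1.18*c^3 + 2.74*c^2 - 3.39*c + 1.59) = -2.3246*c^5 - 12.112*c^4 - 3.8501*c^3 + 27.9114*c^2 - 23.5902*c + 6.8211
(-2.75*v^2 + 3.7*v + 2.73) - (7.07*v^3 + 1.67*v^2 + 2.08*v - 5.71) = -7.07*v^3 - 4.42*v^2 + 1.62*v + 8.44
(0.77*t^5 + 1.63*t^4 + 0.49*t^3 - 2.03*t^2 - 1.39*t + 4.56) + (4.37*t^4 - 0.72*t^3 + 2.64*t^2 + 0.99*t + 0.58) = 0.77*t^5 + 6.0*t^4 - 0.23*t^3 + 0.61*t^2 - 0.4*t + 5.14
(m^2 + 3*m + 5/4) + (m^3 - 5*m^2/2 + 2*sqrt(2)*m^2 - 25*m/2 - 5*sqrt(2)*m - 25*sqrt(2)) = m^3 - 3*m^2/2 + 2*sqrt(2)*m^2 - 19*m/2 - 5*sqrt(2)*m - 25*sqrt(2) + 5/4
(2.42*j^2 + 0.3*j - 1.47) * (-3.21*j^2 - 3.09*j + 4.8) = -7.7682*j^4 - 8.4408*j^3 + 15.4077*j^2 + 5.9823*j - 7.056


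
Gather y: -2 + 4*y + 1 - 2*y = 2*y - 1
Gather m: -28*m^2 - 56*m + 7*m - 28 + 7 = -28*m^2 - 49*m - 21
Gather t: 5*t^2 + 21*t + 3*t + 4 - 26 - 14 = 5*t^2 + 24*t - 36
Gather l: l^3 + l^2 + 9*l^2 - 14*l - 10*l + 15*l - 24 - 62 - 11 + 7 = l^3 + 10*l^2 - 9*l - 90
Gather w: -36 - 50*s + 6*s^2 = 6*s^2 - 50*s - 36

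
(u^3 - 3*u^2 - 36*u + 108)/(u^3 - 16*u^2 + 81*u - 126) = (u + 6)/(u - 7)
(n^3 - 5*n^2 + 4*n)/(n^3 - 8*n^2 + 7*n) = (n - 4)/(n - 7)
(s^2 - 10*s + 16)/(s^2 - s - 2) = (s - 8)/(s + 1)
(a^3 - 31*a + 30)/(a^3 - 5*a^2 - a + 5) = (a + 6)/(a + 1)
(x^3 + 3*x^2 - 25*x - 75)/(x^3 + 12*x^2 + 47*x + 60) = (x - 5)/(x + 4)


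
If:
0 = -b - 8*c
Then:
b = -8*c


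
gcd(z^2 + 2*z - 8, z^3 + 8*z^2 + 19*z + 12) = z + 4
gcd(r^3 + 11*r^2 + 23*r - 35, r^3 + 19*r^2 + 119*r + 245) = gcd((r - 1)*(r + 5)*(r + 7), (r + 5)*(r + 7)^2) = r^2 + 12*r + 35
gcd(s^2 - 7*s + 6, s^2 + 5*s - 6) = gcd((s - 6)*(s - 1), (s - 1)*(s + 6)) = s - 1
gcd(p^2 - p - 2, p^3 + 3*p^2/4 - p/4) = p + 1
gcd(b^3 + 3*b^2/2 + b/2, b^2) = b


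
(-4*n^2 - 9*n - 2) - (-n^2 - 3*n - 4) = -3*n^2 - 6*n + 2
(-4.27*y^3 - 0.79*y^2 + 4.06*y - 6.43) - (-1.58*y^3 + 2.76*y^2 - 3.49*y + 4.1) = -2.69*y^3 - 3.55*y^2 + 7.55*y - 10.53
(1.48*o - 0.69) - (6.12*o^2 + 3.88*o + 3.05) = -6.12*o^2 - 2.4*o - 3.74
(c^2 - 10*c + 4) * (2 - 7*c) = -7*c^3 + 72*c^2 - 48*c + 8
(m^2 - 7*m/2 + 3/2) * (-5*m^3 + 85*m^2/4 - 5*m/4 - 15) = -5*m^5 + 155*m^4/4 - 665*m^3/8 + 85*m^2/4 + 405*m/8 - 45/2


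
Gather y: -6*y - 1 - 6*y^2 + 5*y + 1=-6*y^2 - y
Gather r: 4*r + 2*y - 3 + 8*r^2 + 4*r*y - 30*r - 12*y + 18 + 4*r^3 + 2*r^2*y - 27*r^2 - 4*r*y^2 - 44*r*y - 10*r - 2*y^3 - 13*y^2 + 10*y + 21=4*r^3 + r^2*(2*y - 19) + r*(-4*y^2 - 40*y - 36) - 2*y^3 - 13*y^2 + 36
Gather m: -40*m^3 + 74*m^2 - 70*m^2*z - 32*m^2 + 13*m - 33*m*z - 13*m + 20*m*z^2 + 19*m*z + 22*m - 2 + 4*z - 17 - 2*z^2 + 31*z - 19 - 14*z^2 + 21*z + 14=-40*m^3 + m^2*(42 - 70*z) + m*(20*z^2 - 14*z + 22) - 16*z^2 + 56*z - 24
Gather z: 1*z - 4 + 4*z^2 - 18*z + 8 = 4*z^2 - 17*z + 4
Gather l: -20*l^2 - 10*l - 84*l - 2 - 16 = -20*l^2 - 94*l - 18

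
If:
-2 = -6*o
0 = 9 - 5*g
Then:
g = 9/5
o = 1/3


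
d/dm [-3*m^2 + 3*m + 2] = 3 - 6*m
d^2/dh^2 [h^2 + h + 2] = 2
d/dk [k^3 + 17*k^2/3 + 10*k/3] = 3*k^2 + 34*k/3 + 10/3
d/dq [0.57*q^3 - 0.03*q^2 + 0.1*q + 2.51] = 1.71*q^2 - 0.06*q + 0.1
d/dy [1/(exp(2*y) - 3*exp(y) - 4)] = (3 - 2*exp(y))*exp(y)/(-exp(2*y) + 3*exp(y) + 4)^2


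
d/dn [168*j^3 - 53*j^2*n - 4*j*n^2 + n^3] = -53*j^2 - 8*j*n + 3*n^2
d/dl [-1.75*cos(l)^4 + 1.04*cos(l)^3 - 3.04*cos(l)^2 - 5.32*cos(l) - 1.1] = (7.0*cos(l)^3 - 3.12*cos(l)^2 + 6.08*cos(l) + 5.32)*sin(l)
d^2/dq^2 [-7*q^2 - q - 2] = -14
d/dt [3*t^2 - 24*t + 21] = 6*t - 24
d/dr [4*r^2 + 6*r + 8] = 8*r + 6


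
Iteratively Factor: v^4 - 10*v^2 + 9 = (v + 3)*(v^3 - 3*v^2 - v + 3) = (v - 3)*(v + 3)*(v^2 - 1) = (v - 3)*(v - 1)*(v + 3)*(v + 1)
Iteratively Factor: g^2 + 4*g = (g)*(g + 4)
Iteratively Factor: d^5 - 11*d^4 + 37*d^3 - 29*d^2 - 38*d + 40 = (d - 4)*(d^4 - 7*d^3 + 9*d^2 + 7*d - 10) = (d - 4)*(d - 2)*(d^3 - 5*d^2 - d + 5) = (d - 4)*(d - 2)*(d - 1)*(d^2 - 4*d - 5) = (d - 5)*(d - 4)*(d - 2)*(d - 1)*(d + 1)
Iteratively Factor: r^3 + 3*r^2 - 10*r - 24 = (r + 4)*(r^2 - r - 6) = (r - 3)*(r + 4)*(r + 2)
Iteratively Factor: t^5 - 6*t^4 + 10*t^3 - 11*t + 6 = (t - 3)*(t^4 - 3*t^3 + t^2 + 3*t - 2) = (t - 3)*(t - 1)*(t^3 - 2*t^2 - t + 2) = (t - 3)*(t - 1)^2*(t^2 - t - 2) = (t - 3)*(t - 1)^2*(t + 1)*(t - 2)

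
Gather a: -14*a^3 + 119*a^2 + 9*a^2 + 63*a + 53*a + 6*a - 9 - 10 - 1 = -14*a^3 + 128*a^2 + 122*a - 20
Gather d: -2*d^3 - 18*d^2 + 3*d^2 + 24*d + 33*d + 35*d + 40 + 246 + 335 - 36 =-2*d^3 - 15*d^2 + 92*d + 585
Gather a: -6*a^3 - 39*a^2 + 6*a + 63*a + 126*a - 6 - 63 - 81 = -6*a^3 - 39*a^2 + 195*a - 150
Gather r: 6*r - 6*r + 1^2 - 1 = 0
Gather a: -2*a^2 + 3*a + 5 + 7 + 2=-2*a^2 + 3*a + 14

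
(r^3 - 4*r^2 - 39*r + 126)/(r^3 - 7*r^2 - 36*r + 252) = (r - 3)/(r - 6)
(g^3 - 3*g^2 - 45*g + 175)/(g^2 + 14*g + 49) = (g^2 - 10*g + 25)/(g + 7)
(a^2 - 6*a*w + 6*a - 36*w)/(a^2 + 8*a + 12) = (a - 6*w)/(a + 2)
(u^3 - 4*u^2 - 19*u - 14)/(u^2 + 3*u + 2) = u - 7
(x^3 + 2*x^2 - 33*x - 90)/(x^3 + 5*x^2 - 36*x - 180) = (x + 3)/(x + 6)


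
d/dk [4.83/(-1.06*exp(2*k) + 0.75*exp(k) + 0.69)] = (10.2396*exp(k) - 3.6225)*exp(k)/(-1.06*exp(2*k) + 0.75*exp(k) + 0.69)^2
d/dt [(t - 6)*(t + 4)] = 2*t - 2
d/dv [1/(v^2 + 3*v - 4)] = (-2*v - 3)/(v^2 + 3*v - 4)^2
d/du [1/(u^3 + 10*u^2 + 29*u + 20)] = (-3*u^2 - 20*u - 29)/(u^3 + 10*u^2 + 29*u + 20)^2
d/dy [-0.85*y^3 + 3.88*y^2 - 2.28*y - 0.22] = -2.55*y^2 + 7.76*y - 2.28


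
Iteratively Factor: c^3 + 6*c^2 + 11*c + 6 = (c + 2)*(c^2 + 4*c + 3) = (c + 1)*(c + 2)*(c + 3)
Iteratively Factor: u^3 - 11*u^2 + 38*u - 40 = (u - 2)*(u^2 - 9*u + 20) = (u - 5)*(u - 2)*(u - 4)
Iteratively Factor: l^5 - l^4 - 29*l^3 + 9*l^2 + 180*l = (l - 5)*(l^4 + 4*l^3 - 9*l^2 - 36*l) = (l - 5)*(l - 3)*(l^3 + 7*l^2 + 12*l) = (l - 5)*(l - 3)*(l + 3)*(l^2 + 4*l) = l*(l - 5)*(l - 3)*(l + 3)*(l + 4)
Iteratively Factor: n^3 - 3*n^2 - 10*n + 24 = (n + 3)*(n^2 - 6*n + 8) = (n - 4)*(n + 3)*(n - 2)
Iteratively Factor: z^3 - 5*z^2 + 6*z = (z - 2)*(z^2 - 3*z) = z*(z - 2)*(z - 3)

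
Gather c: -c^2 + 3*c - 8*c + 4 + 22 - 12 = -c^2 - 5*c + 14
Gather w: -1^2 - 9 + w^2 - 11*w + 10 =w^2 - 11*w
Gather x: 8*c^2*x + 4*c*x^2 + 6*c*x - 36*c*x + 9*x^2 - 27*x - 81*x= x^2*(4*c + 9) + x*(8*c^2 - 30*c - 108)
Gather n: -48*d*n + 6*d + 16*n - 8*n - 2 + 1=6*d + n*(8 - 48*d) - 1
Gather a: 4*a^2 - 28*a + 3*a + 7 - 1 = 4*a^2 - 25*a + 6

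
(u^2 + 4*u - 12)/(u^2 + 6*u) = (u - 2)/u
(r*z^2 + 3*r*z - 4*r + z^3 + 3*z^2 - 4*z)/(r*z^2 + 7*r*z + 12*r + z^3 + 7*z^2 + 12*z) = (z - 1)/(z + 3)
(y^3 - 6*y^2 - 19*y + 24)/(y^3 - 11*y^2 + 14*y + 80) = (y^2 + 2*y - 3)/(y^2 - 3*y - 10)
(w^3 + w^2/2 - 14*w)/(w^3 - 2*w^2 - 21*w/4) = 2*(w + 4)/(2*w + 3)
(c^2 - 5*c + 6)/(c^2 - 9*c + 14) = (c - 3)/(c - 7)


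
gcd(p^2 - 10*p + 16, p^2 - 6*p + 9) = 1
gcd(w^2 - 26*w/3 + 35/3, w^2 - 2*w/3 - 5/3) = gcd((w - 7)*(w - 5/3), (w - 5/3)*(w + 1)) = w - 5/3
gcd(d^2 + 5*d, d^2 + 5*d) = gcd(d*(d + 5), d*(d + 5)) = d^2 + 5*d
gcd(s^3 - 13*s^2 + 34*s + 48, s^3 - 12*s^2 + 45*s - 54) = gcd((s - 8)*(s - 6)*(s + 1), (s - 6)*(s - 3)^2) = s - 6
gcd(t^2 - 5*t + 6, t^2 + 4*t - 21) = t - 3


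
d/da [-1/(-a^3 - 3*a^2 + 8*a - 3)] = (-3*a^2 - 6*a + 8)/(a^3 + 3*a^2 - 8*a + 3)^2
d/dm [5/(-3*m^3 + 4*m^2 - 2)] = 5*m*(9*m - 8)/(3*m^3 - 4*m^2 + 2)^2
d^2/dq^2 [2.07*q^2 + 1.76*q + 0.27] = 4.14000000000000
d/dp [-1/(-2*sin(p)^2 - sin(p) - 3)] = -(4*sin(p) + 1)*cos(p)/(sin(p) - cos(2*p) + 4)^2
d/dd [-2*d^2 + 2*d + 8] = 2 - 4*d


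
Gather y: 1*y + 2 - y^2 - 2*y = -y^2 - y + 2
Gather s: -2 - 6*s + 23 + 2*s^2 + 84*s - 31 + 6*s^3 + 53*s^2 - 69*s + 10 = 6*s^3 + 55*s^2 + 9*s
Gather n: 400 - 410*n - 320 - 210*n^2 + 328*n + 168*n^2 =-42*n^2 - 82*n + 80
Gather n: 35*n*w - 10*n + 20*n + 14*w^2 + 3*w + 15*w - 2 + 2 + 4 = n*(35*w + 10) + 14*w^2 + 18*w + 4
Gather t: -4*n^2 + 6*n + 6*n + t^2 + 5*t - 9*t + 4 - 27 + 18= -4*n^2 + 12*n + t^2 - 4*t - 5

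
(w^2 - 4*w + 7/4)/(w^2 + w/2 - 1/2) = (w - 7/2)/(w + 1)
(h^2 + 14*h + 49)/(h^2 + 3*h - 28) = (h + 7)/(h - 4)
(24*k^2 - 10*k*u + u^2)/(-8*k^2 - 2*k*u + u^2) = (-6*k + u)/(2*k + u)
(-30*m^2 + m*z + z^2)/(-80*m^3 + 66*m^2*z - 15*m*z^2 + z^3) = (6*m + z)/(16*m^2 - 10*m*z + z^2)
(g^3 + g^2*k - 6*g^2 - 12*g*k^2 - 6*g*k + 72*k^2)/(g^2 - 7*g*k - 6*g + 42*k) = (g^2 + g*k - 12*k^2)/(g - 7*k)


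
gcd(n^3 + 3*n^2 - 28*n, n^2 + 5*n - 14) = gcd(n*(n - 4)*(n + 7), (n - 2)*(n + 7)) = n + 7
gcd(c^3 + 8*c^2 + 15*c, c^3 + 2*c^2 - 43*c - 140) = c + 5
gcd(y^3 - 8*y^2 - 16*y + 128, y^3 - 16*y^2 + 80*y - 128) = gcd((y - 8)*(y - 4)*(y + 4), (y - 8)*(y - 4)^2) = y^2 - 12*y + 32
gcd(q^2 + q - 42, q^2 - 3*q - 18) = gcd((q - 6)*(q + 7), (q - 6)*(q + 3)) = q - 6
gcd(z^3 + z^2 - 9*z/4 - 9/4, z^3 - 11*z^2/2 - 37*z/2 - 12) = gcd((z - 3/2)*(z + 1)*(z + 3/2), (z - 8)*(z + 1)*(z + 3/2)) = z^2 + 5*z/2 + 3/2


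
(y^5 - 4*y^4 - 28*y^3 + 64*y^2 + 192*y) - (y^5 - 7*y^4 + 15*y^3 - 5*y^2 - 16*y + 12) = 3*y^4 - 43*y^3 + 69*y^2 + 208*y - 12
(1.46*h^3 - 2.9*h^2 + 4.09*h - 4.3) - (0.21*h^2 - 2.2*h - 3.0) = 1.46*h^3 - 3.11*h^2 + 6.29*h - 1.3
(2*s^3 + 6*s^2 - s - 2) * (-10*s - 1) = -20*s^4 - 62*s^3 + 4*s^2 + 21*s + 2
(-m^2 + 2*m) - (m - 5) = -m^2 + m + 5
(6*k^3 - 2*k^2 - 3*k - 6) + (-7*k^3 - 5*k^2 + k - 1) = -k^3 - 7*k^2 - 2*k - 7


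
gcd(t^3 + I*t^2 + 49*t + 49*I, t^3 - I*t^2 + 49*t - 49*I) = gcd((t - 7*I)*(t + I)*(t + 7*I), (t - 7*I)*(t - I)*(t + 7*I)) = t^2 + 49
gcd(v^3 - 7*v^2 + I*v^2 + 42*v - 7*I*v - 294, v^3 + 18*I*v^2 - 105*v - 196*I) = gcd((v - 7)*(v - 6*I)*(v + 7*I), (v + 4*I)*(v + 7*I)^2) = v + 7*I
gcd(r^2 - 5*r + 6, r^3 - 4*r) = r - 2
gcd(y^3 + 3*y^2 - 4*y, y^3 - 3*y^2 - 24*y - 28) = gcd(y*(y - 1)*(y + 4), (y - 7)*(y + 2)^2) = 1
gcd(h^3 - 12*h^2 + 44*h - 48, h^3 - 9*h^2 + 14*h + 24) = h^2 - 10*h + 24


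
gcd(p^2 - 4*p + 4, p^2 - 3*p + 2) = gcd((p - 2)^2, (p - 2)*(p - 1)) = p - 2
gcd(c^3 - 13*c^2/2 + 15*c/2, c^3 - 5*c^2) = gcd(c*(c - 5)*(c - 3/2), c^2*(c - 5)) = c^2 - 5*c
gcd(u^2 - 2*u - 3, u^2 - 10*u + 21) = u - 3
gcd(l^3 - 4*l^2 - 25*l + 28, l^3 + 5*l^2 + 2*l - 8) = l^2 + 3*l - 4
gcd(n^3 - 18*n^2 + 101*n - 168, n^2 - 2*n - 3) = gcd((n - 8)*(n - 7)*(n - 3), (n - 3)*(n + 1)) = n - 3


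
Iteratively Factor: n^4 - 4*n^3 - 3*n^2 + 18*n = (n)*(n^3 - 4*n^2 - 3*n + 18) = n*(n - 3)*(n^2 - n - 6) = n*(n - 3)*(n + 2)*(n - 3)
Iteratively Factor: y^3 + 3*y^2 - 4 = (y + 2)*(y^2 + y - 2) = (y - 1)*(y + 2)*(y + 2)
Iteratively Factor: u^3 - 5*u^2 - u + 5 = (u + 1)*(u^2 - 6*u + 5) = (u - 5)*(u + 1)*(u - 1)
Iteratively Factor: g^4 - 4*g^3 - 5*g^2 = (g - 5)*(g^3 + g^2) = g*(g - 5)*(g^2 + g) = g*(g - 5)*(g + 1)*(g)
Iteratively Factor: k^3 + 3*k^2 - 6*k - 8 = (k + 1)*(k^2 + 2*k - 8) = (k + 1)*(k + 4)*(k - 2)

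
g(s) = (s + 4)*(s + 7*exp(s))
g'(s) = s + (s + 4)*(7*exp(s) + 1) + 7*exp(s)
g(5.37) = 14143.17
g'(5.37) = 15611.64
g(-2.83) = -2.83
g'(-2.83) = -0.76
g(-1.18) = 2.74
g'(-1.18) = 9.86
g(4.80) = 7527.28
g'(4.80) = 8349.21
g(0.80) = 78.62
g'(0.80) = 95.96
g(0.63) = 63.77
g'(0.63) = 79.26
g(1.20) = 127.09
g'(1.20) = 150.49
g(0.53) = 56.27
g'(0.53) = 70.83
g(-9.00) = 45.00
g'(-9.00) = -14.00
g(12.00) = 18228728.64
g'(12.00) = 19367848.18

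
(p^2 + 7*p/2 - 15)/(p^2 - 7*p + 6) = (p^2 + 7*p/2 - 15)/(p^2 - 7*p + 6)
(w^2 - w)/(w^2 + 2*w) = (w - 1)/(w + 2)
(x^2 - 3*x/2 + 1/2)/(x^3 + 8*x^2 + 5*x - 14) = (x - 1/2)/(x^2 + 9*x + 14)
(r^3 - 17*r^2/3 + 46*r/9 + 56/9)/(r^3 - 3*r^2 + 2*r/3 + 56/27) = 3*(r - 4)/(3*r - 4)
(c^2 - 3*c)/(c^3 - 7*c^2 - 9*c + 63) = c/(c^2 - 4*c - 21)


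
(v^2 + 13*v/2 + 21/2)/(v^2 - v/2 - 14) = (v + 3)/(v - 4)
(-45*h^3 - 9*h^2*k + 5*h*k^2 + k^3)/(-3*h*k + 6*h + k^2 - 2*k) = (15*h^2 + 8*h*k + k^2)/(k - 2)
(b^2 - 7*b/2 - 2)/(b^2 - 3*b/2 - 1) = (b - 4)/(b - 2)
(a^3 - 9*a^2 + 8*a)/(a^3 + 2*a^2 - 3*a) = (a - 8)/(a + 3)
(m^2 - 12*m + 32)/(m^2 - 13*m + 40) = (m - 4)/(m - 5)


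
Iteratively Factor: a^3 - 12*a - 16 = (a - 4)*(a^2 + 4*a + 4) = (a - 4)*(a + 2)*(a + 2)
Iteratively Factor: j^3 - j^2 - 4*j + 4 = (j + 2)*(j^2 - 3*j + 2) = (j - 1)*(j + 2)*(j - 2)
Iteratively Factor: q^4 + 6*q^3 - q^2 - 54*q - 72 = (q + 3)*(q^3 + 3*q^2 - 10*q - 24) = (q + 3)*(q + 4)*(q^2 - q - 6) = (q + 2)*(q + 3)*(q + 4)*(q - 3)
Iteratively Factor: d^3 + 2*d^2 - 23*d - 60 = (d + 4)*(d^2 - 2*d - 15) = (d - 5)*(d + 4)*(d + 3)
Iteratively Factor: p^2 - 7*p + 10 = (p - 5)*(p - 2)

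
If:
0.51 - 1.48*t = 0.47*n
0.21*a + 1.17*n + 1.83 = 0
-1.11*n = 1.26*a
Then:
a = 1.64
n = -1.86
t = 0.93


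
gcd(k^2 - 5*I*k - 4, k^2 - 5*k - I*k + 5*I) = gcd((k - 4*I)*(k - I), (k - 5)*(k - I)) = k - I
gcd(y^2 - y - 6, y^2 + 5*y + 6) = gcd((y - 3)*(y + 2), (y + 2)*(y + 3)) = y + 2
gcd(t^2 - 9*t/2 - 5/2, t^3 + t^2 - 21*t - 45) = t - 5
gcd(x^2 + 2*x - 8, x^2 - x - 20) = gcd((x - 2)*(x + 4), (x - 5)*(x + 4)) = x + 4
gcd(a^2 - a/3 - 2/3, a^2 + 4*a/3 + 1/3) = 1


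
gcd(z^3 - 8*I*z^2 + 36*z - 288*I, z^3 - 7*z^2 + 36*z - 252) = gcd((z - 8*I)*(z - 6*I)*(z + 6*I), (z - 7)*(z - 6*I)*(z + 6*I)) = z^2 + 36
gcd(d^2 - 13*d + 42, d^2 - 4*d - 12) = d - 6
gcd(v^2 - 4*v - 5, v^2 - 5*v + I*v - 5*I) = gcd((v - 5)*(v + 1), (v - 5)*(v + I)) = v - 5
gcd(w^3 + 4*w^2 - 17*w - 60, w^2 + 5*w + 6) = w + 3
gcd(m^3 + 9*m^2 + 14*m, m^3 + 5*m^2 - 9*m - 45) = 1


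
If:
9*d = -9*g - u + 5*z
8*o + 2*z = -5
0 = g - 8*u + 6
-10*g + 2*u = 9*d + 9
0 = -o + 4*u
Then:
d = 1522/225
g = -526/75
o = -38/75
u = -19/150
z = -71/150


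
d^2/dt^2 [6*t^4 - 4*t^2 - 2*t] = 72*t^2 - 8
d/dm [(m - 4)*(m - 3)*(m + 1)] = 3*m^2 - 12*m + 5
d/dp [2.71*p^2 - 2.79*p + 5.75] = 5.42*p - 2.79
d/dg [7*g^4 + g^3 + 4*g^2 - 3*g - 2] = 28*g^3 + 3*g^2 + 8*g - 3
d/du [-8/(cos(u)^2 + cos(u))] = -(8*sin(u)/cos(u)^2 + 16*tan(u))/(cos(u) + 1)^2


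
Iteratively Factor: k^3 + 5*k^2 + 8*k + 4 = (k + 2)*(k^2 + 3*k + 2) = (k + 2)^2*(k + 1)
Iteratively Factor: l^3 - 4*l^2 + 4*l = (l - 2)*(l^2 - 2*l) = (l - 2)^2*(l)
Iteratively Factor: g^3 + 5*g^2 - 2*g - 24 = (g - 2)*(g^2 + 7*g + 12) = (g - 2)*(g + 4)*(g + 3)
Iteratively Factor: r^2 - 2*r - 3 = (r - 3)*(r + 1)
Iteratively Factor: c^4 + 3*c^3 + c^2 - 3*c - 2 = (c + 2)*(c^3 + c^2 - c - 1) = (c + 1)*(c + 2)*(c^2 - 1) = (c - 1)*(c + 1)*(c + 2)*(c + 1)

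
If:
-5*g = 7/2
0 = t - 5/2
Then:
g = -7/10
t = 5/2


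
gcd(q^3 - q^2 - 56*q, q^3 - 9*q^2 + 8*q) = q^2 - 8*q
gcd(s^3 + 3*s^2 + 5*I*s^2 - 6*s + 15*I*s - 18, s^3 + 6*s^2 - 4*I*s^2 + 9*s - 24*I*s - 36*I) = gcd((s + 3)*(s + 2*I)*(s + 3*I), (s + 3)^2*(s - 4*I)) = s + 3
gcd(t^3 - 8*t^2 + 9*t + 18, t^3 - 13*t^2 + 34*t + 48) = t^2 - 5*t - 6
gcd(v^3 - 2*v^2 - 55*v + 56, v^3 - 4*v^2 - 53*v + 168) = v^2 - v - 56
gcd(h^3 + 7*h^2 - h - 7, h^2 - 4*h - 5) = h + 1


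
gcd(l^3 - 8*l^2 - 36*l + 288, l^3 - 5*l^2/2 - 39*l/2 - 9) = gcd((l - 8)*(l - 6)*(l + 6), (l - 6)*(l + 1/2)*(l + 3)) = l - 6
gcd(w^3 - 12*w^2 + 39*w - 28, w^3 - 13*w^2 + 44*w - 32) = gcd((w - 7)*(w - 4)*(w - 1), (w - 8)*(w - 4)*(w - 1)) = w^2 - 5*w + 4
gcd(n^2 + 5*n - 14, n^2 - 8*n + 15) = 1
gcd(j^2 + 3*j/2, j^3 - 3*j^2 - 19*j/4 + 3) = j + 3/2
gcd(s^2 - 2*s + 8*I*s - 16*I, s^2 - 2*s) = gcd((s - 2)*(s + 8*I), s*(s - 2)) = s - 2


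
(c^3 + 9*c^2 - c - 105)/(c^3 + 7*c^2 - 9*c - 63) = (c + 5)/(c + 3)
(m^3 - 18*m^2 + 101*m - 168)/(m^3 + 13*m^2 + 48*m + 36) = (m^3 - 18*m^2 + 101*m - 168)/(m^3 + 13*m^2 + 48*m + 36)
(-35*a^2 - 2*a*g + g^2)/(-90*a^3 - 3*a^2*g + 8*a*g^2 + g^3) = (7*a - g)/(18*a^2 - 3*a*g - g^2)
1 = 1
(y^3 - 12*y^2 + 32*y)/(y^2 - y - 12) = y*(y - 8)/(y + 3)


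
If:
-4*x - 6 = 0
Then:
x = -3/2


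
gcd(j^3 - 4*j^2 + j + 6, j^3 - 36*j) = 1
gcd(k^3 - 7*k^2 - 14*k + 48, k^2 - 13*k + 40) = k - 8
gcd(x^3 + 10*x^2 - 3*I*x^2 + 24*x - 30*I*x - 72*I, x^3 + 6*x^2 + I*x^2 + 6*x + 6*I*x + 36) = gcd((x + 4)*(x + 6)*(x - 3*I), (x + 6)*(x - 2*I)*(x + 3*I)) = x + 6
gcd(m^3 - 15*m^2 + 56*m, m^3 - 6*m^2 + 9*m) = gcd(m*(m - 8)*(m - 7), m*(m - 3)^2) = m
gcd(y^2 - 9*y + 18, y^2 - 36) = y - 6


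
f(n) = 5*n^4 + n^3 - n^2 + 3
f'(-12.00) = -34104.00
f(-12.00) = 101811.00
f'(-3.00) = -507.00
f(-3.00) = 372.00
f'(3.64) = 997.04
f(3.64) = 915.74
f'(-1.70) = -86.19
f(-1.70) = 36.96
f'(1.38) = 55.51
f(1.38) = 21.86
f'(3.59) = 956.85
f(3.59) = 866.90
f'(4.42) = 1776.79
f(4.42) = 1978.17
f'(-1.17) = -25.59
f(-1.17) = 9.40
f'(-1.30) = -36.27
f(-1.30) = 13.39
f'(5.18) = 2849.97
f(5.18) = 3715.05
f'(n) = 20*n^3 + 3*n^2 - 2*n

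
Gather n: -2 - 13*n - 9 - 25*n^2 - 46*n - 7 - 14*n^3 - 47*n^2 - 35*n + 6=-14*n^3 - 72*n^2 - 94*n - 12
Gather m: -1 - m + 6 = 5 - m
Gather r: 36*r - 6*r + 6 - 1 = 30*r + 5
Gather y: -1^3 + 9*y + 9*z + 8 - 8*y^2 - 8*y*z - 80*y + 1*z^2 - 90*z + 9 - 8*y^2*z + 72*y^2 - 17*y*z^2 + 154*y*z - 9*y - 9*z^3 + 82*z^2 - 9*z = y^2*(64 - 8*z) + y*(-17*z^2 + 146*z - 80) - 9*z^3 + 83*z^2 - 90*z + 16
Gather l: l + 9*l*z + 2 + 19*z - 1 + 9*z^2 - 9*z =l*(9*z + 1) + 9*z^2 + 10*z + 1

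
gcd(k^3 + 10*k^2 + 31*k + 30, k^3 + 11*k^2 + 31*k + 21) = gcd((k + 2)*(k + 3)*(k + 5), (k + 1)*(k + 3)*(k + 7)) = k + 3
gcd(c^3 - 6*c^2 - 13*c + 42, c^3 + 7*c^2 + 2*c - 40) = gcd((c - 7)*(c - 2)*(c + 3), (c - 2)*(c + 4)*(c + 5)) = c - 2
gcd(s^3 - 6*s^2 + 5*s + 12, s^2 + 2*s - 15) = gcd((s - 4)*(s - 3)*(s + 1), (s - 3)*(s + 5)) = s - 3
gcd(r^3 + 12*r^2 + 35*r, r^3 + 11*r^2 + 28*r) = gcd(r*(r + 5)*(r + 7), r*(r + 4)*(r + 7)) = r^2 + 7*r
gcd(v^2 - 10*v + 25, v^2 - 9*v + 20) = v - 5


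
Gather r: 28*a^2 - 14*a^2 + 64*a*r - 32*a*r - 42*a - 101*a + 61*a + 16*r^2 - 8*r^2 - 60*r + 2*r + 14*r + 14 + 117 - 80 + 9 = 14*a^2 - 82*a + 8*r^2 + r*(32*a - 44) + 60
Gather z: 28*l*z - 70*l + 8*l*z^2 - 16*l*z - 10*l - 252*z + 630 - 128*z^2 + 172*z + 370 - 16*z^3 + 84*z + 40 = -80*l - 16*z^3 + z^2*(8*l - 128) + z*(12*l + 4) + 1040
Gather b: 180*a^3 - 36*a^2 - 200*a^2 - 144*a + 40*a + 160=180*a^3 - 236*a^2 - 104*a + 160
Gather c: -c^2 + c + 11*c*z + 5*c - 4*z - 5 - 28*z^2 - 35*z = -c^2 + c*(11*z + 6) - 28*z^2 - 39*z - 5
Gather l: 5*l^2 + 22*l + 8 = 5*l^2 + 22*l + 8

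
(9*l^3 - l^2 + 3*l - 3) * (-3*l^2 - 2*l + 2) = -27*l^5 - 15*l^4 + 11*l^3 + l^2 + 12*l - 6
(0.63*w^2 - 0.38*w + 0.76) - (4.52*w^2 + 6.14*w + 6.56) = -3.89*w^2 - 6.52*w - 5.8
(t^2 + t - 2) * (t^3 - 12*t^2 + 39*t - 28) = t^5 - 11*t^4 + 25*t^3 + 35*t^2 - 106*t + 56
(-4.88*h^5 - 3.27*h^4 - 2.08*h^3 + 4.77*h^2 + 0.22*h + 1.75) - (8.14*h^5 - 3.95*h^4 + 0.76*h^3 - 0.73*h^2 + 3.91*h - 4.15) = -13.02*h^5 + 0.68*h^4 - 2.84*h^3 + 5.5*h^2 - 3.69*h + 5.9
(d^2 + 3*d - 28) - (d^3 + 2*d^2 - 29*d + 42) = -d^3 - d^2 + 32*d - 70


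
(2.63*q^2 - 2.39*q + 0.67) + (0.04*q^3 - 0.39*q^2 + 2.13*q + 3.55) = 0.04*q^3 + 2.24*q^2 - 0.26*q + 4.22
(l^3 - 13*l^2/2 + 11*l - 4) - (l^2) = l^3 - 15*l^2/2 + 11*l - 4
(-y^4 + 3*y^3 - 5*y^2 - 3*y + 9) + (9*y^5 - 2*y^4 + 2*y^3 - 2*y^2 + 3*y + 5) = 9*y^5 - 3*y^4 + 5*y^3 - 7*y^2 + 14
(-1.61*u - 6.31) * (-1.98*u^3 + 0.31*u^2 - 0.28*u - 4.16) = 3.1878*u^4 + 11.9947*u^3 - 1.5053*u^2 + 8.4644*u + 26.2496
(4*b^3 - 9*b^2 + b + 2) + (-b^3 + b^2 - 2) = 3*b^3 - 8*b^2 + b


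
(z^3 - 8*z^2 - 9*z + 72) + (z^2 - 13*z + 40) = z^3 - 7*z^2 - 22*z + 112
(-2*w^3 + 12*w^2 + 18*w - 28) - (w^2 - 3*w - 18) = -2*w^3 + 11*w^2 + 21*w - 10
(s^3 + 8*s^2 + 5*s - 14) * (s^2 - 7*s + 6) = s^5 + s^4 - 45*s^3 - s^2 + 128*s - 84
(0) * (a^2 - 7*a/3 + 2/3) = 0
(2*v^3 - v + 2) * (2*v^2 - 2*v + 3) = 4*v^5 - 4*v^4 + 4*v^3 + 6*v^2 - 7*v + 6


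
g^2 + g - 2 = (g - 1)*(g + 2)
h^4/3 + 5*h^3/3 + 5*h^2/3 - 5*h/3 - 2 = (h/3 + 1/3)*(h - 1)*(h + 2)*(h + 3)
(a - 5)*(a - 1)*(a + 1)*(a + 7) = a^4 + 2*a^3 - 36*a^2 - 2*a + 35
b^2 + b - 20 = (b - 4)*(b + 5)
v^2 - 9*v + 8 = (v - 8)*(v - 1)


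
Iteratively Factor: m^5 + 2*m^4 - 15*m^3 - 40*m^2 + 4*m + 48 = (m + 3)*(m^4 - m^3 - 12*m^2 - 4*m + 16) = (m + 2)*(m + 3)*(m^3 - 3*m^2 - 6*m + 8) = (m - 1)*(m + 2)*(m + 3)*(m^2 - 2*m - 8) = (m - 4)*(m - 1)*(m + 2)*(m + 3)*(m + 2)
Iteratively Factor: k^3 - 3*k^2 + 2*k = (k - 1)*(k^2 - 2*k) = k*(k - 1)*(k - 2)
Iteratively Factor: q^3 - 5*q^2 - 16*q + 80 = (q + 4)*(q^2 - 9*q + 20) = (q - 4)*(q + 4)*(q - 5)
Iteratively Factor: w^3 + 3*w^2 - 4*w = (w - 1)*(w^2 + 4*w) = w*(w - 1)*(w + 4)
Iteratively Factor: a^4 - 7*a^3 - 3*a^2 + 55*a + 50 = (a + 2)*(a^3 - 9*a^2 + 15*a + 25) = (a + 1)*(a + 2)*(a^2 - 10*a + 25) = (a - 5)*(a + 1)*(a + 2)*(a - 5)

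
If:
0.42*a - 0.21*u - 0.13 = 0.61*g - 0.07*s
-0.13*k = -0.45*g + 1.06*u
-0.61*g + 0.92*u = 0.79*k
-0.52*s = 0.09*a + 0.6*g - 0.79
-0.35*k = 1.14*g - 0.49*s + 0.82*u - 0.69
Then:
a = 1.34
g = 0.66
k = -0.16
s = 0.52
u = 0.30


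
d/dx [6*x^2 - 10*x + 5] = 12*x - 10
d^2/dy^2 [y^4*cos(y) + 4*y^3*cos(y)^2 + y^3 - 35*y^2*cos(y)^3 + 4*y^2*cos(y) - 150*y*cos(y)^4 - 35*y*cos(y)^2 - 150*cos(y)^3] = -y^4*cos(y) - 8*y^3*sin(y) - 8*y^3*cos(2*y) - 24*y^2*sin(2*y) + 137*y^2*cos(y)/4 + 315*y^2*cos(3*y)/4 + 89*y*sin(y) + 105*y*sin(3*y) + 600*y*cos(2*y)^2 + 382*y*cos(2*y) - 282*y + 370*sin(2*y) + 150*sin(4*y) + 68*cos(y) + 320*cos(3*y)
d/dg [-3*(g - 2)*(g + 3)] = -6*g - 3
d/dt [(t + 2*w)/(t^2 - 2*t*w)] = (t*(t - 2*w) - 2*(t - w)*(t + 2*w))/(t^2*(t - 2*w)^2)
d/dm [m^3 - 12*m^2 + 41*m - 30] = 3*m^2 - 24*m + 41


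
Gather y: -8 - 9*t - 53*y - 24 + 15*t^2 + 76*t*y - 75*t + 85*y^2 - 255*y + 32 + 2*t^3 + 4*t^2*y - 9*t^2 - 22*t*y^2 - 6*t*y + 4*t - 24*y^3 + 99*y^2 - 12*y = 2*t^3 + 6*t^2 - 80*t - 24*y^3 + y^2*(184 - 22*t) + y*(4*t^2 + 70*t - 320)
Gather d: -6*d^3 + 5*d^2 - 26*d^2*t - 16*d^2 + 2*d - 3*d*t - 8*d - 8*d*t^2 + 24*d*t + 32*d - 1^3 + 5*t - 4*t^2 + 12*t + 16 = -6*d^3 + d^2*(-26*t - 11) + d*(-8*t^2 + 21*t + 26) - 4*t^2 + 17*t + 15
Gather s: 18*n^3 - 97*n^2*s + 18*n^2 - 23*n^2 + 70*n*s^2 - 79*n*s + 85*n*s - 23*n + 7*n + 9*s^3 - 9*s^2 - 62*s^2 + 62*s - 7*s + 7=18*n^3 - 5*n^2 - 16*n + 9*s^3 + s^2*(70*n - 71) + s*(-97*n^2 + 6*n + 55) + 7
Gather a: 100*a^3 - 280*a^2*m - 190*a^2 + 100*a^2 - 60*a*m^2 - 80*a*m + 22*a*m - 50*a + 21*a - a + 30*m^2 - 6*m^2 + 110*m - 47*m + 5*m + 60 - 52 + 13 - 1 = 100*a^3 + a^2*(-280*m - 90) + a*(-60*m^2 - 58*m - 30) + 24*m^2 + 68*m + 20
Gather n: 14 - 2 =12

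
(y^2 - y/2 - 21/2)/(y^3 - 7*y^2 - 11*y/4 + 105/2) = 2*(y + 3)/(2*y^2 - 7*y - 30)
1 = 1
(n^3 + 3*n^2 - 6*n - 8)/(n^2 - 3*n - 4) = (n^2 + 2*n - 8)/(n - 4)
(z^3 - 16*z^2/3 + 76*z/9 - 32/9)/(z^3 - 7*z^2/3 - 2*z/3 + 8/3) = (9*z^2 - 30*z + 16)/(3*(3*z^2 - z - 4))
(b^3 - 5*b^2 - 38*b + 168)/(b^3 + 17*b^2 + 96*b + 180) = (b^2 - 11*b + 28)/(b^2 + 11*b + 30)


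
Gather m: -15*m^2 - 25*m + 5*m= -15*m^2 - 20*m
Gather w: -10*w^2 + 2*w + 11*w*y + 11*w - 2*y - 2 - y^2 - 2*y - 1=-10*w^2 + w*(11*y + 13) - y^2 - 4*y - 3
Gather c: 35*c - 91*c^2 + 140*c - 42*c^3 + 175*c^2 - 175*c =-42*c^3 + 84*c^2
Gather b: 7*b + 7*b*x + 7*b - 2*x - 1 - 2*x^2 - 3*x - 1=b*(7*x + 14) - 2*x^2 - 5*x - 2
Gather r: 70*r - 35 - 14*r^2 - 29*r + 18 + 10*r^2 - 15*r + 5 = -4*r^2 + 26*r - 12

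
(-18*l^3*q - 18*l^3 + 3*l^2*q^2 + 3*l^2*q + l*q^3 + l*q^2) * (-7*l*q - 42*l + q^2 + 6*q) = 126*l^4*q^2 + 882*l^4*q + 756*l^4 - 39*l^3*q^3 - 273*l^3*q^2 - 234*l^3*q - 4*l^2*q^4 - 28*l^2*q^3 - 24*l^2*q^2 + l*q^5 + 7*l*q^4 + 6*l*q^3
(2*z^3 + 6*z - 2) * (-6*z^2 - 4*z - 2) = -12*z^5 - 8*z^4 - 40*z^3 - 12*z^2 - 4*z + 4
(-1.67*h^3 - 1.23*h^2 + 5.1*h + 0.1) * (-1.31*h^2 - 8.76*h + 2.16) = 2.1877*h^5 + 16.2405*h^4 + 0.486599999999999*h^3 - 47.4638*h^2 + 10.14*h + 0.216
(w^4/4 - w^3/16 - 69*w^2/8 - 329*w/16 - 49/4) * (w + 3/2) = w^5/4 + 5*w^4/16 - 279*w^3/32 - 67*w^2/2 - 1379*w/32 - 147/8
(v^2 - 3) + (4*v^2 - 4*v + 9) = 5*v^2 - 4*v + 6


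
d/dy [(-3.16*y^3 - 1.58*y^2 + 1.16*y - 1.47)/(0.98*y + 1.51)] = (-6.1936*y^3 - 15.8632*y^2 - 4.7716*y + 3.1922)/(0.9604*y^2 + 2.9596*y + 2.2801)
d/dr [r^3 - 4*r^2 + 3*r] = 3*r^2 - 8*r + 3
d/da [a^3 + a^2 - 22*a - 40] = 3*a^2 + 2*a - 22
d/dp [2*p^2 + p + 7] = 4*p + 1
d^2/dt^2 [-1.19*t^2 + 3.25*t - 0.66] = -2.38000000000000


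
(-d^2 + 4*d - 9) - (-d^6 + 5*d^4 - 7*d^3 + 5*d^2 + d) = d^6 - 5*d^4 + 7*d^3 - 6*d^2 + 3*d - 9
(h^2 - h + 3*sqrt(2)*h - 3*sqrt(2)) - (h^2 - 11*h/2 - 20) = 3*sqrt(2)*h + 9*h/2 - 3*sqrt(2) + 20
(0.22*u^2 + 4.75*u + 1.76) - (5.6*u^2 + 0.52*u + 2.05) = -5.38*u^2 + 4.23*u - 0.29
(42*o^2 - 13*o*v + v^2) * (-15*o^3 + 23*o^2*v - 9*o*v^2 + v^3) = -630*o^5 + 1161*o^4*v - 692*o^3*v^2 + 182*o^2*v^3 - 22*o*v^4 + v^5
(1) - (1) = 0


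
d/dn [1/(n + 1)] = -1/(n + 1)^2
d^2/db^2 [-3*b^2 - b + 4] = -6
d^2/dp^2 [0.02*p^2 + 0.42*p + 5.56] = 0.0400000000000000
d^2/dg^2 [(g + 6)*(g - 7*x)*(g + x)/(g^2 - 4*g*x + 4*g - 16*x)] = 2*(4*(g + 6)*(g - 7*x)*(g + x)*(g - 2*x + 2)^2 + 3*(g - 2*x + 2)*(g^2 - 4*g*x + 4*g - 16*x)^2 - (g^2 - 4*g*x + 4*g - 16*x)*((g + 6)*(g - 7*x)*(g + x) + 2*(g + 6)*(g - 7*x)*(g - 2*x + 2) + 2*(g + 6)*(g + x)*(g - 2*x + 2) + 2*(g - 7*x)*(g + x)*(g - 2*x + 2)))/(g^2 - 4*g*x + 4*g - 16*x)^3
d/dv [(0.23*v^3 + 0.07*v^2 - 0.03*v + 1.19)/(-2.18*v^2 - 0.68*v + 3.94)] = (-0.5014*v^4 - 0.3128*v^3 + 2.6056*v^2 + 5.74*v + 0.691)/(4.7524*v^4 + 2.9648*v^3 - 16.716*v^2 - 5.3584*v + 15.5236)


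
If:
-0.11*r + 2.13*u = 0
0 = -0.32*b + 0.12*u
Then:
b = 0.375*u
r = 19.3636363636364*u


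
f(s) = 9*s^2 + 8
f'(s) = 18*s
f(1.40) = 25.64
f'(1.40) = 25.20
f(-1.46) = 27.18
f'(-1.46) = -26.28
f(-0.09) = 8.07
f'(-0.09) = -1.62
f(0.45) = 9.82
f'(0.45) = 8.10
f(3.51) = 118.88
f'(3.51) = 63.18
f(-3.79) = 137.28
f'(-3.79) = -68.22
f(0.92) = 15.62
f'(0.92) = 16.56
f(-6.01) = 333.08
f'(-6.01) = -108.18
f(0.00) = 8.00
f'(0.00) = 0.00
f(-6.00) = 332.00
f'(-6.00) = -108.00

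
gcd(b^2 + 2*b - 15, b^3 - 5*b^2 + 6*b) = b - 3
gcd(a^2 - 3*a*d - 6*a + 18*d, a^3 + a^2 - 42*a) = a - 6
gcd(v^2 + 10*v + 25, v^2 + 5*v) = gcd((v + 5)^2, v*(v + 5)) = v + 5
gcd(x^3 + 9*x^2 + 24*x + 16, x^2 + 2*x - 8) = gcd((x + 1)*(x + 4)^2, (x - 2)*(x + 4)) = x + 4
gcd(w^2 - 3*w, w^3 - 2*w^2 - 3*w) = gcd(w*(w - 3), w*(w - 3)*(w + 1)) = w^2 - 3*w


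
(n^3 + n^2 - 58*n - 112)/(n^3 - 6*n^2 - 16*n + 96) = (n^3 + n^2 - 58*n - 112)/(n^3 - 6*n^2 - 16*n + 96)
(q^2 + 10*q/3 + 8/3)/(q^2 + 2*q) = (q + 4/3)/q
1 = 1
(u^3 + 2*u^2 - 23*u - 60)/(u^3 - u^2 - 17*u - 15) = (u + 4)/(u + 1)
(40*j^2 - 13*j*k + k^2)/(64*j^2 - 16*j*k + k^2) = (5*j - k)/(8*j - k)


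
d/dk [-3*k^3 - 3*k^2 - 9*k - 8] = -9*k^2 - 6*k - 9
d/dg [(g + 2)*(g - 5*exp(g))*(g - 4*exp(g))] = -9*g^2*exp(g) + 3*g^2 + 40*g*exp(2*g) - 36*g*exp(g) + 4*g + 100*exp(2*g) - 18*exp(g)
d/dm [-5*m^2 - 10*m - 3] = -10*m - 10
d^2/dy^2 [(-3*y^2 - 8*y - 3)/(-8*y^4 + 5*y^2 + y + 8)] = 2*(576*y^8 + 3072*y^7 + 2040*y^6 - 816*y^5 + 1416*y^4 + 5257*y^3 + 1017*y^2 - 915*y + 11)/(512*y^12 - 960*y^10 - 192*y^9 - 936*y^8 + 240*y^7 + 1819*y^6 + 309*y^5 + 921*y^4 - 241*y^3 - 984*y^2 - 192*y - 512)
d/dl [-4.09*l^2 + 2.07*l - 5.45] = 2.07 - 8.18*l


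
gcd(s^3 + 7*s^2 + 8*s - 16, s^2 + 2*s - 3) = s - 1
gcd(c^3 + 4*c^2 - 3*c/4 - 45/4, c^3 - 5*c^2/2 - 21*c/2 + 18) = c^2 + 3*c/2 - 9/2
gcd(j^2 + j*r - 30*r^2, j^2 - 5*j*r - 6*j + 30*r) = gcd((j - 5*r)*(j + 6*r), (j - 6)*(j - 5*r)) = -j + 5*r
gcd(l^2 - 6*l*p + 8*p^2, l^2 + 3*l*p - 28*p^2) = -l + 4*p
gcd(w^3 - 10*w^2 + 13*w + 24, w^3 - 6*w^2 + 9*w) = w - 3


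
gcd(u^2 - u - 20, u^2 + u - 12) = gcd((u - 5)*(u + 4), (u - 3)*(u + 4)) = u + 4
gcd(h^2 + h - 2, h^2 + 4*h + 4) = h + 2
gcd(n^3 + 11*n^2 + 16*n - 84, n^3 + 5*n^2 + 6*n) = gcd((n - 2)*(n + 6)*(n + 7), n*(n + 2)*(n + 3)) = 1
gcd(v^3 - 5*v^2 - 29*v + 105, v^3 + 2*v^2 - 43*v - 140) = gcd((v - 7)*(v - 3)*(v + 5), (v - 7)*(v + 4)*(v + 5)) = v^2 - 2*v - 35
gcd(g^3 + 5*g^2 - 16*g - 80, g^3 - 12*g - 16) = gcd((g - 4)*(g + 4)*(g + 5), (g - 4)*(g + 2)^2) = g - 4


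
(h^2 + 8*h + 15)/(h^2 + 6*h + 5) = (h + 3)/(h + 1)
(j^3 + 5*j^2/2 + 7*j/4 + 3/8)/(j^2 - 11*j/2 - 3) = (j^2 + 2*j + 3/4)/(j - 6)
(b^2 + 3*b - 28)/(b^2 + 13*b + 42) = (b - 4)/(b + 6)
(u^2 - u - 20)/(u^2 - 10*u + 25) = (u + 4)/(u - 5)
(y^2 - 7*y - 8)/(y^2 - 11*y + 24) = (y + 1)/(y - 3)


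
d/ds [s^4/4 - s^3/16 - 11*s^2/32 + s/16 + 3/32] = s^3 - 3*s^2/16 - 11*s/16 + 1/16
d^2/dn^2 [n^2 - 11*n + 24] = 2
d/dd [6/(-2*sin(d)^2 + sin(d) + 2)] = 6*(4*sin(d) - 1)*cos(d)/(sin(d) + cos(2*d) + 1)^2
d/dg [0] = 0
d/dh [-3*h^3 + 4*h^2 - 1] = h*(8 - 9*h)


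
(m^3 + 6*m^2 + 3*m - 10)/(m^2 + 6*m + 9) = (m^3 + 6*m^2 + 3*m - 10)/(m^2 + 6*m + 9)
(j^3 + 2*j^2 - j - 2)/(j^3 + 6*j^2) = (j^3 + 2*j^2 - j - 2)/(j^2*(j + 6))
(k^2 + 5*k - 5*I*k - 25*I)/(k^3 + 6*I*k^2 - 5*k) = (k^2 + 5*k*(1 - I) - 25*I)/(k*(k^2 + 6*I*k - 5))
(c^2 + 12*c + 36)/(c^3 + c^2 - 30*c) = (c + 6)/(c*(c - 5))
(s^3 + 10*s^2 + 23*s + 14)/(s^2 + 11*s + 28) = (s^2 + 3*s + 2)/(s + 4)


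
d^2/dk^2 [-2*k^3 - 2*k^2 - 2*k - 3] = -12*k - 4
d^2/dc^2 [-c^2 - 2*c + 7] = -2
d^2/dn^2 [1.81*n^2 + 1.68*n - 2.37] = 3.62000000000000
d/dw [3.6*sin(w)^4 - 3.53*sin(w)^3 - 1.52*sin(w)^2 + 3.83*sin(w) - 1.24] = (14.4*sin(w)^3 - 10.59*sin(w)^2 - 3.04*sin(w) + 3.83)*cos(w)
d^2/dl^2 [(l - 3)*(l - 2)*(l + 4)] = 6*l - 2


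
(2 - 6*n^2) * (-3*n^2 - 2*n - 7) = 18*n^4 + 12*n^3 + 36*n^2 - 4*n - 14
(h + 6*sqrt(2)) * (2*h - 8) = 2*h^2 - 8*h + 12*sqrt(2)*h - 48*sqrt(2)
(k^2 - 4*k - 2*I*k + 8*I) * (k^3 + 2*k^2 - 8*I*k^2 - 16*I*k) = k^5 - 2*k^4 - 10*I*k^4 - 24*k^3 + 20*I*k^3 + 32*k^2 + 80*I*k^2 + 128*k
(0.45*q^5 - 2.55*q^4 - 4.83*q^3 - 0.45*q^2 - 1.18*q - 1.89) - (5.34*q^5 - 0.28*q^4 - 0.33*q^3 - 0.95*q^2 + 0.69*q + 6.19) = -4.89*q^5 - 2.27*q^4 - 4.5*q^3 + 0.5*q^2 - 1.87*q - 8.08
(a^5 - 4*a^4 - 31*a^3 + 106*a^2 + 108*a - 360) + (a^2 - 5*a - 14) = a^5 - 4*a^4 - 31*a^3 + 107*a^2 + 103*a - 374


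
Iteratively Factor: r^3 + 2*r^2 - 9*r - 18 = (r + 3)*(r^2 - r - 6) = (r - 3)*(r + 3)*(r + 2)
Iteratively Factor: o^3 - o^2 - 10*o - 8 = (o - 4)*(o^2 + 3*o + 2) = (o - 4)*(o + 2)*(o + 1)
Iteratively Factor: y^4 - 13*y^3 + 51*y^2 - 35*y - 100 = (y - 4)*(y^3 - 9*y^2 + 15*y + 25) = (y - 4)*(y + 1)*(y^2 - 10*y + 25) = (y - 5)*(y - 4)*(y + 1)*(y - 5)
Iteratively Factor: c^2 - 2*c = (c - 2)*(c)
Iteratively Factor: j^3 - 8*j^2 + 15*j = (j - 3)*(j^2 - 5*j) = j*(j - 3)*(j - 5)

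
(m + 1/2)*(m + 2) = m^2 + 5*m/2 + 1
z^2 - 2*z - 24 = (z - 6)*(z + 4)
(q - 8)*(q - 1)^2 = q^3 - 10*q^2 + 17*q - 8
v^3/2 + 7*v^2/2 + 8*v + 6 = (v/2 + 1)*(v + 2)*(v + 3)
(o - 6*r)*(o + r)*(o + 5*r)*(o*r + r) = o^4*r + o^3*r - 31*o^2*r^3 - 30*o*r^4 - 31*o*r^3 - 30*r^4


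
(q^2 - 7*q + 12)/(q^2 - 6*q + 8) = (q - 3)/(q - 2)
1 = 1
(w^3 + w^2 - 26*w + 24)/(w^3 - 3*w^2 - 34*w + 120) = (w - 1)/(w - 5)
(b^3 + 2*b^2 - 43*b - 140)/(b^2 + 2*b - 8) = (b^2 - 2*b - 35)/(b - 2)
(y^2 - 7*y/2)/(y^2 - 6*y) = (y - 7/2)/(y - 6)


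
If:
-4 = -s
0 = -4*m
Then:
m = 0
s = 4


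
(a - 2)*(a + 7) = a^2 + 5*a - 14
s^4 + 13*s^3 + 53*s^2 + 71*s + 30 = (s + 1)^2*(s + 5)*(s + 6)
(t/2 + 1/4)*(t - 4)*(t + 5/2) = t^3/2 - t^2/2 - 43*t/8 - 5/2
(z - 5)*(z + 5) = z^2 - 25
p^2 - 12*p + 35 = (p - 7)*(p - 5)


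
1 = 1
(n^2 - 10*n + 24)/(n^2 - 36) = (n - 4)/(n + 6)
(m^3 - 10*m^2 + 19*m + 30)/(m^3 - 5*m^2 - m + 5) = (m - 6)/(m - 1)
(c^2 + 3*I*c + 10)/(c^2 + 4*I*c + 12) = (c + 5*I)/(c + 6*I)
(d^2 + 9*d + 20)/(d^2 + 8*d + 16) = (d + 5)/(d + 4)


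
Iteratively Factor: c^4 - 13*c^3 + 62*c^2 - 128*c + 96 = (c - 4)*(c^3 - 9*c^2 + 26*c - 24) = (c - 4)*(c - 2)*(c^2 - 7*c + 12) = (c - 4)*(c - 3)*(c - 2)*(c - 4)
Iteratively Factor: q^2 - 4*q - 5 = (q + 1)*(q - 5)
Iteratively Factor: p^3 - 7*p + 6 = (p - 2)*(p^2 + 2*p - 3) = (p - 2)*(p + 3)*(p - 1)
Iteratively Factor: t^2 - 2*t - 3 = (t + 1)*(t - 3)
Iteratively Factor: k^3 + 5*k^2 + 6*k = (k + 3)*(k^2 + 2*k) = (k + 2)*(k + 3)*(k)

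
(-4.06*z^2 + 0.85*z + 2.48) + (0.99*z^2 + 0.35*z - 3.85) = -3.07*z^2 + 1.2*z - 1.37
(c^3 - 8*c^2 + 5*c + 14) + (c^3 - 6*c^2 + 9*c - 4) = 2*c^3 - 14*c^2 + 14*c + 10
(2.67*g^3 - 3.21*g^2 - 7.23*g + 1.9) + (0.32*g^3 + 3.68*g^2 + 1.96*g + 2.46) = 2.99*g^3 + 0.47*g^2 - 5.27*g + 4.36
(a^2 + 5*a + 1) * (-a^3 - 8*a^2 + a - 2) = -a^5 - 13*a^4 - 40*a^3 - 5*a^2 - 9*a - 2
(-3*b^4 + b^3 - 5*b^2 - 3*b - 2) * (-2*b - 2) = 6*b^5 + 4*b^4 + 8*b^3 + 16*b^2 + 10*b + 4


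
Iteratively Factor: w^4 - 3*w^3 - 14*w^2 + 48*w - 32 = (w - 1)*(w^3 - 2*w^2 - 16*w + 32) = (w - 4)*(w - 1)*(w^2 + 2*w - 8) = (w - 4)*(w - 1)*(w + 4)*(w - 2)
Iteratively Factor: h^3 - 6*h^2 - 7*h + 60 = (h - 4)*(h^2 - 2*h - 15) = (h - 5)*(h - 4)*(h + 3)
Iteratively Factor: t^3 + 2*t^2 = (t)*(t^2 + 2*t) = t^2*(t + 2)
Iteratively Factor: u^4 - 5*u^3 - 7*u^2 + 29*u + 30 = (u + 2)*(u^3 - 7*u^2 + 7*u + 15) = (u + 1)*(u + 2)*(u^2 - 8*u + 15) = (u - 3)*(u + 1)*(u + 2)*(u - 5)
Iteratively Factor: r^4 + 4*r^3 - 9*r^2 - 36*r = (r - 3)*(r^3 + 7*r^2 + 12*r) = (r - 3)*(r + 4)*(r^2 + 3*r) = (r - 3)*(r + 3)*(r + 4)*(r)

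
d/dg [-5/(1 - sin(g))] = -5*cos(g)/(sin(g) - 1)^2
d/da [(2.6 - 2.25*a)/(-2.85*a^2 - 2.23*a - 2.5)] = (-6.4125*a^2 + 14.82*a + 11.423)/(8.1225*a^4 + 12.711*a^3 + 19.2229*a^2 + 11.15*a + 6.25)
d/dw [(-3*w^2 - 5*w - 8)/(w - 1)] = (-3*w^2 + 6*w + 13)/(w^2 - 2*w + 1)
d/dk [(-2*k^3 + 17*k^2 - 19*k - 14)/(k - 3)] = (-4*k^3 + 35*k^2 - 102*k + 71)/(k^2 - 6*k + 9)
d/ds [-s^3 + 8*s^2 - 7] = s*(16 - 3*s)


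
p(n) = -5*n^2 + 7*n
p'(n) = 7 - 10*n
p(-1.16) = -14.85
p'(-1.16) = 18.60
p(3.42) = -34.54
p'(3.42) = -27.20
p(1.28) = 0.77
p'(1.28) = -5.80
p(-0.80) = -8.80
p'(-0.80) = 15.00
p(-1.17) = -15.03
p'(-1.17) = 18.70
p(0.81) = 2.39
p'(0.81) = -1.10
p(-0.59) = -5.87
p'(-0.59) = 12.90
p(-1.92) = -31.87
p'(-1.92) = 26.20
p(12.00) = -636.00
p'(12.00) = -113.00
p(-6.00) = -222.00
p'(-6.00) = 67.00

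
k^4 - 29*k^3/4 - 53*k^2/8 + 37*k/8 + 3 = (k - 8)*(k - 3/4)*(k + 1/2)*(k + 1)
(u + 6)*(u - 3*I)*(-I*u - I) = -I*u^3 - 3*u^2 - 7*I*u^2 - 21*u - 6*I*u - 18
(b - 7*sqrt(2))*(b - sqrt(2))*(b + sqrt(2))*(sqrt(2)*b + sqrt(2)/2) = sqrt(2)*b^4 - 14*b^3 + sqrt(2)*b^3/2 - 7*b^2 - 2*sqrt(2)*b^2 - sqrt(2)*b + 28*b + 14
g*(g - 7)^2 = g^3 - 14*g^2 + 49*g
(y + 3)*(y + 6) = y^2 + 9*y + 18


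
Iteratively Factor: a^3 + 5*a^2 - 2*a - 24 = (a + 4)*(a^2 + a - 6) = (a - 2)*(a + 4)*(a + 3)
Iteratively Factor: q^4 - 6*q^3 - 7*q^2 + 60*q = (q + 3)*(q^3 - 9*q^2 + 20*q) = (q - 4)*(q + 3)*(q^2 - 5*q) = (q - 5)*(q - 4)*(q + 3)*(q)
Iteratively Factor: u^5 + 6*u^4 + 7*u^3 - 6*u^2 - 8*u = (u + 2)*(u^4 + 4*u^3 - u^2 - 4*u) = (u + 2)*(u + 4)*(u^3 - u) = (u + 1)*(u + 2)*(u + 4)*(u^2 - u) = u*(u + 1)*(u + 2)*(u + 4)*(u - 1)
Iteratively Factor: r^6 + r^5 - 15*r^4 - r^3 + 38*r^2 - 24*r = (r + 2)*(r^5 - r^4 - 13*r^3 + 25*r^2 - 12*r) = (r - 1)*(r + 2)*(r^4 - 13*r^2 + 12*r) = r*(r - 1)*(r + 2)*(r^3 - 13*r + 12) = r*(r - 1)*(r + 2)*(r + 4)*(r^2 - 4*r + 3) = r*(r - 3)*(r - 1)*(r + 2)*(r + 4)*(r - 1)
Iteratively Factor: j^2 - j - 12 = (j - 4)*(j + 3)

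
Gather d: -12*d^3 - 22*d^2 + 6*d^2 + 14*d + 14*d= -12*d^3 - 16*d^2 + 28*d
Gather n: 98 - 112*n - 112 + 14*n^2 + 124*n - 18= 14*n^2 + 12*n - 32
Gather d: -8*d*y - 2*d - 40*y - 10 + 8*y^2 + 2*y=d*(-8*y - 2) + 8*y^2 - 38*y - 10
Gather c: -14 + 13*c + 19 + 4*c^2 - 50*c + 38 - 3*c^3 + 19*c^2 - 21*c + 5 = -3*c^3 + 23*c^2 - 58*c + 48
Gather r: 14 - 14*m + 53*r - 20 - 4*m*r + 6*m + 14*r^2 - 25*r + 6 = -8*m + 14*r^2 + r*(28 - 4*m)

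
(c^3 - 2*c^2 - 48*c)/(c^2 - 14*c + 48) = c*(c + 6)/(c - 6)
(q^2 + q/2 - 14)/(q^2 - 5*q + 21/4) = 2*(q + 4)/(2*q - 3)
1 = 1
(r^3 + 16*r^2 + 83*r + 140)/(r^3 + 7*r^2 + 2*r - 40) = (r + 7)/(r - 2)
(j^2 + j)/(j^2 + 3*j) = (j + 1)/(j + 3)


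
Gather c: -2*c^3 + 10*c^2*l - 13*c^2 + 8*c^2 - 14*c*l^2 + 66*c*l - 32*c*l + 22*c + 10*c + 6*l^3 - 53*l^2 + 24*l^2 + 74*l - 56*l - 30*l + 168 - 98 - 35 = -2*c^3 + c^2*(10*l - 5) + c*(-14*l^2 + 34*l + 32) + 6*l^3 - 29*l^2 - 12*l + 35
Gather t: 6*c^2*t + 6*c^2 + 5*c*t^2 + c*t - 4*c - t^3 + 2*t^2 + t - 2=6*c^2 - 4*c - t^3 + t^2*(5*c + 2) + t*(6*c^2 + c + 1) - 2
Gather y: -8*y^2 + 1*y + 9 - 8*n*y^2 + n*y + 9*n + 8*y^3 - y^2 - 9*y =9*n + 8*y^3 + y^2*(-8*n - 9) + y*(n - 8) + 9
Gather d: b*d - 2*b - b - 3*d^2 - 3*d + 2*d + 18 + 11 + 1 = -3*b - 3*d^2 + d*(b - 1) + 30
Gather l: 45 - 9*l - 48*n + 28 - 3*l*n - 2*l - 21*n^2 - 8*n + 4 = l*(-3*n - 11) - 21*n^2 - 56*n + 77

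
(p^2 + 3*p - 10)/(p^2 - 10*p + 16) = (p + 5)/(p - 8)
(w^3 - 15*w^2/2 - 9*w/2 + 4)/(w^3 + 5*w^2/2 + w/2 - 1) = (w - 8)/(w + 2)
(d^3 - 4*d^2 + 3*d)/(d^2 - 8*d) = (d^2 - 4*d + 3)/(d - 8)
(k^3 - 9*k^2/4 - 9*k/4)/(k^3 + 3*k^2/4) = (k - 3)/k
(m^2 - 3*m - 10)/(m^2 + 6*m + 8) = (m - 5)/(m + 4)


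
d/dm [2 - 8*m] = -8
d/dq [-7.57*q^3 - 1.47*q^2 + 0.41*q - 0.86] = -22.71*q^2 - 2.94*q + 0.41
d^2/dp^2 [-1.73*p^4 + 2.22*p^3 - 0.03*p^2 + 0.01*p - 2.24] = -20.76*p^2 + 13.32*p - 0.06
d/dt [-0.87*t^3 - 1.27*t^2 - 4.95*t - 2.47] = -2.61*t^2 - 2.54*t - 4.95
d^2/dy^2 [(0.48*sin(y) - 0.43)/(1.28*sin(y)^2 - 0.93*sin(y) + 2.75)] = (-0.786432000000001*sin(y)^5 + 2.246656*sin(y)^4 + 10.174848*sin(y)^3 - 11.137165*sin(y)^2 - 9.596643*sin(y) + 4.738586)/(2.097152*sin(y)^6 - 4.571136*sin(y)^5 + 16.838016*sin(y)^4 - 20.445957*sin(y)^3 + 36.175425*sin(y)^2 - 21.099375*sin(y) + 20.796875)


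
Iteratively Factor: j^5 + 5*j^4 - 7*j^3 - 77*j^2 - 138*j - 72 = (j + 3)*(j^4 + 2*j^3 - 13*j^2 - 38*j - 24) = (j + 3)^2*(j^3 - j^2 - 10*j - 8) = (j - 4)*(j + 3)^2*(j^2 + 3*j + 2) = (j - 4)*(j + 2)*(j + 3)^2*(j + 1)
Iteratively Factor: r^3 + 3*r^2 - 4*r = (r)*(r^2 + 3*r - 4) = r*(r - 1)*(r + 4)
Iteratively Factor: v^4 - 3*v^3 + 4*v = (v)*(v^3 - 3*v^2 + 4) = v*(v - 2)*(v^2 - v - 2) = v*(v - 2)*(v + 1)*(v - 2)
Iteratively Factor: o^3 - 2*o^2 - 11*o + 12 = (o - 4)*(o^2 + 2*o - 3) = (o - 4)*(o - 1)*(o + 3)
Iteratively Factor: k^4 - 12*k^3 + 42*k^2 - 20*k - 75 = (k - 5)*(k^3 - 7*k^2 + 7*k + 15) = (k - 5)*(k + 1)*(k^2 - 8*k + 15) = (k - 5)^2*(k + 1)*(k - 3)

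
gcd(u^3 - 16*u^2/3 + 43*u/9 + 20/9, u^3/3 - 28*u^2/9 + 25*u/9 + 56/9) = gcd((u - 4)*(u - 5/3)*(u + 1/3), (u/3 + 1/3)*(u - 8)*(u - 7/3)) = 1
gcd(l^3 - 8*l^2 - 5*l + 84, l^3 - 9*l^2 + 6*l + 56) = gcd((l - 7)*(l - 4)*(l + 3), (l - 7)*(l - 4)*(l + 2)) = l^2 - 11*l + 28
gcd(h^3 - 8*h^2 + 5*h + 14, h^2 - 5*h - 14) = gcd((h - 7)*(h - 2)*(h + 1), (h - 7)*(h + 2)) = h - 7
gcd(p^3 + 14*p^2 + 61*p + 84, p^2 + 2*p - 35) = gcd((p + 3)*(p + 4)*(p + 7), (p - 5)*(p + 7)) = p + 7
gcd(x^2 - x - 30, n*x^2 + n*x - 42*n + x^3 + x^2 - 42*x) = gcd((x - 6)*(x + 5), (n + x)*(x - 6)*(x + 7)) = x - 6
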